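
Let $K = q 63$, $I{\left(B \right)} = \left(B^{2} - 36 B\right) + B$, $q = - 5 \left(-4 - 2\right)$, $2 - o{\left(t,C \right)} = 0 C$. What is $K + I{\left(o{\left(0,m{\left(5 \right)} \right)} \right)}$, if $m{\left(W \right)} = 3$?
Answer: $1824$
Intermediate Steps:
$o{\left(t,C \right)} = 2$ ($o{\left(t,C \right)} = 2 - 0 C = 2 - 0 = 2 + 0 = 2$)
$q = 30$ ($q = \left(-5\right) \left(-6\right) = 30$)
$I{\left(B \right)} = B^{2} - 35 B$
$K = 1890$ ($K = 30 \cdot 63 = 1890$)
$K + I{\left(o{\left(0,m{\left(5 \right)} \right)} \right)} = 1890 + 2 \left(-35 + 2\right) = 1890 + 2 \left(-33\right) = 1890 - 66 = 1824$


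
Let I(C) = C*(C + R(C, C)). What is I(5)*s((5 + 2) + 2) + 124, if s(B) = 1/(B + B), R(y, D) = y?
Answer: 1141/9 ≈ 126.78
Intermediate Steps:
I(C) = 2*C**2 (I(C) = C*(C + C) = C*(2*C) = 2*C**2)
s(B) = 1/(2*B)
I(5)*s((5 + 2) + 2) + 124 = (2*5**2)*(1/(2*((5 + 2) + 2))) + 124 = (2*25)*(1/(2*(7 + 2))) + 124 = 50*((1/2)/9) + 124 = 50*((1/2)*(1/9)) + 124 = 50*(1/18) + 124 = 25/9 + 124 = 1141/9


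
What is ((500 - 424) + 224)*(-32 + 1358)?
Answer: 397800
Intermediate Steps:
((500 - 424) + 224)*(-32 + 1358) = (76 + 224)*1326 = 300*1326 = 397800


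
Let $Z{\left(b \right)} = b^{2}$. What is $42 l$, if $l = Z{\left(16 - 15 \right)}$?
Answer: $42$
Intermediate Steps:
$l = 1$ ($l = \left(16 - 15\right)^{2} = 1^{2} = 1$)
$42 l = 42 \cdot 1 = 42$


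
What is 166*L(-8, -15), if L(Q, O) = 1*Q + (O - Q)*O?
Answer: 16102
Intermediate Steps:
L(Q, O) = Q + O*(O - Q)
166*L(-8, -15) = 166*(-8 + (-15)² - 1*(-15)*(-8)) = 166*(-8 + 225 - 120) = 166*97 = 16102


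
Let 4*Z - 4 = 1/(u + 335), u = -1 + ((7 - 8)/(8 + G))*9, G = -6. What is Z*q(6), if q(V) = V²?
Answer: 23742/659 ≈ 36.027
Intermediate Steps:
u = -11/2 (u = -1 + ((7 - 8)/(8 - 6))*9 = -1 - 1/2*9 = -1 - 1*½*9 = -1 - ½*9 = -1 - 9/2 = -11/2 ≈ -5.5000)
Z = 1319/1318 (Z = 1 + 1/(4*(-11/2 + 335)) = 1 + 1/(4*(659/2)) = 1 + (¼)*(2/659) = 1 + 1/1318 = 1319/1318 ≈ 1.0008)
Z*q(6) = (1319/1318)*6² = (1319/1318)*36 = 23742/659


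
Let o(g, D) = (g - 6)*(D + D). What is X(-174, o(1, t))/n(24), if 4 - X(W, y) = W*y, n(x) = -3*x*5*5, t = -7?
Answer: -1523/225 ≈ -6.7689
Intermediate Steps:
o(g, D) = 2*D*(-6 + g) (o(g, D) = (-6 + g)*(2*D) = 2*D*(-6 + g))
n(x) = -75*x (n(x) = -3*5*x*5 = -75*x)
X(W, y) = 4 - W*y
X(-174, o(1, t))/n(24) = (4 - 1*(-174)*2*(-7)*(-6 + 1))/((-75*24)) = (4 - 1*(-174)*2*(-7)*(-5))/(-1800) = (4 - 1*(-174)*70)*(-1/1800) = (4 + 12180)*(-1/1800) = 12184*(-1/1800) = -1523/225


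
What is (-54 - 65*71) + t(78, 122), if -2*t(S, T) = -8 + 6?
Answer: -4668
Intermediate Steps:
t(S, T) = 1 (t(S, T) = -(-8 + 6)/2 = -½*(-2) = 1)
(-54 - 65*71) + t(78, 122) = (-54 - 65*71) + 1 = (-54 - 4615) + 1 = -4669 + 1 = -4668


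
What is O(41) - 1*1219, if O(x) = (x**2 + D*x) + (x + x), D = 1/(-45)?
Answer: 24439/45 ≈ 543.09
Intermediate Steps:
D = -1/45 ≈ -0.022222
O(x) = x**2 + 89*x/45 (O(x) = (x**2 - x/45) + (x + x) = (x**2 - x/45) + 2*x = x**2 + 89*x/45)
O(41) - 1*1219 = (1/45)*41*(89 + 45*41) - 1*1219 = (1/45)*41*(89 + 1845) - 1219 = (1/45)*41*1934 - 1219 = 79294/45 - 1219 = 24439/45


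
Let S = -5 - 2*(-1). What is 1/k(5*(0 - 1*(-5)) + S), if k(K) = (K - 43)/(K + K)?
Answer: -44/21 ≈ -2.0952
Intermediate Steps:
S = -3 (S = -5 + 2 = -3)
k(K) = (-43 + K)/(2*K) (k(K) = (-43 + K)/((2*K)) = (-43 + K)*(1/(2*K)) = (-43 + K)/(2*K))
1/k(5*(0 - 1*(-5)) + S) = 1/((-43 + (5*(0 - 1*(-5)) - 3))/(2*(5*(0 - 1*(-5)) - 3))) = 1/((-43 + (5*(0 + 5) - 3))/(2*(5*(0 + 5) - 3))) = 1/((-43 + (5*5 - 3))/(2*(5*5 - 3))) = 1/((-43 + (25 - 3))/(2*(25 - 3))) = 1/((½)*(-43 + 22)/22) = 1/((½)*(1/22)*(-21)) = 1/(-21/44) = -44/21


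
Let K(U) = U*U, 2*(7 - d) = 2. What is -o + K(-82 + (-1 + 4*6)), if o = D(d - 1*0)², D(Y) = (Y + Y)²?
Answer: -17255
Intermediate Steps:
d = 6 (d = 7 - ½*2 = 7 - 1 = 6)
D(Y) = 4*Y² (D(Y) = (2*Y)² = 4*Y²)
o = 20736 (o = (4*(6 - 1*0)²)² = (4*(6 + 0)²)² = (4*6²)² = (4*36)² = 144² = 20736)
K(U) = U²
-o + K(-82 + (-1 + 4*6)) = -1*20736 + (-82 + (-1 + 4*6))² = -20736 + (-82 + (-1 + 24))² = -20736 + (-82 + 23)² = -20736 + (-59)² = -20736 + 3481 = -17255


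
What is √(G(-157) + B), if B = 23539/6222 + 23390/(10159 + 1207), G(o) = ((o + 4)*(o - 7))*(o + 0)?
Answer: I*√4925491942714500000642/35359626 ≈ 1984.8*I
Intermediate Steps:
G(o) = o*(-7 + o)*(4 + o) (G(o) = ((4 + o)*(-7 + o))*o = ((-7 + o)*(4 + o))*o = o*(-7 + o)*(4 + o))
B = 206538427/35359626 (B = 23539*(1/6222) + 23390/11366 = 23539/6222 + 23390*(1/11366) = 23539/6222 + 11695/5683 = 206538427/35359626 ≈ 5.8411)
√(G(-157) + B) = √(-157*(-28 + (-157)² - 3*(-157)) + 206538427/35359626) = √(-157*(-28 + 24649 + 471) + 206538427/35359626) = √(-157*25092 + 206538427/35359626) = √(-3939444 + 206538427/35359626) = √(-139297059949517/35359626) = I*√4925491942714500000642/35359626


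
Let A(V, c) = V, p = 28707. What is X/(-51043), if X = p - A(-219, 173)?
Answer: -28926/51043 ≈ -0.56670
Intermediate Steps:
X = 28926 (X = 28707 - 1*(-219) = 28707 + 219 = 28926)
X/(-51043) = 28926/(-51043) = 28926*(-1/51043) = -28926/51043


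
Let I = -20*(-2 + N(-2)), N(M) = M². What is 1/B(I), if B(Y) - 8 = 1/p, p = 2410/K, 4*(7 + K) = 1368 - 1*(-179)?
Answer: 9640/78639 ≈ 0.12259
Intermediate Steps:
K = 1519/4 (K = -7 + (1368 - 1*(-179))/4 = -7 + (1368 + 179)/4 = -7 + (¼)*1547 = -7 + 1547/4 = 1519/4 ≈ 379.75)
I = -40 (I = -20*(-2 + (-2)²) = -20*(-2 + 4) = -20*2 = -40)
p = 9640/1519 (p = 2410/(1519/4) = 2410*(4/1519) = 9640/1519 ≈ 6.3463)
B(Y) = 78639/9640 (B(Y) = 8 + 1/(9640/1519) = 8 + 1519/9640 = 78639/9640)
1/B(I) = 1/(78639/9640) = 9640/78639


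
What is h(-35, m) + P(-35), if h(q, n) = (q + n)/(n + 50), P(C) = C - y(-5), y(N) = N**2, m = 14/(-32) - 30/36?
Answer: -142081/2339 ≈ -60.744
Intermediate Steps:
m = -61/48 (m = 14*(-1/32) - 30*1/36 = -7/16 - 5/6 = -61/48 ≈ -1.2708)
P(C) = -25 + C (P(C) = C - 1*(-5)**2 = C - 1*25 = C - 25 = -25 + C)
h(q, n) = (n + q)/(50 + n)
h(-35, m) + P(-35) = (-61/48 - 35)/(50 - 61/48) + (-25 - 35) = -1741/48/(2339/48) - 60 = (48/2339)*(-1741/48) - 60 = -1741/2339 - 60 = -142081/2339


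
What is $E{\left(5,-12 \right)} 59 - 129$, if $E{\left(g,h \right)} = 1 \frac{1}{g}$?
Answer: $- \frac{586}{5} \approx -117.2$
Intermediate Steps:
$E{\left(g,h \right)} = \frac{1}{g}$
$E{\left(5,-12 \right)} 59 - 129 = \frac{1}{5} \cdot 59 - 129 = \frac{59}{5} - 129 = - \frac{586}{5}$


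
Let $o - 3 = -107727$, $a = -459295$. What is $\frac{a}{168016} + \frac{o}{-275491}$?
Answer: $- \frac{108432283261}{46286895856} \approx -2.3426$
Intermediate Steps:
$o = -107724$ ($o = 3 - 107727 = -107724$)
$\frac{a}{168016} + \frac{o}{-275491} = - \frac{459295}{168016} - \frac{107724}{-275491} = \left(-459295\right) \frac{1}{168016} - - \frac{107724}{275491} = - \frac{459295}{168016} + \frac{107724}{275491} = - \frac{108432283261}{46286895856}$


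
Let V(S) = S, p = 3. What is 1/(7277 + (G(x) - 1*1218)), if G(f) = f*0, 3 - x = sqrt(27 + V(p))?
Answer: 1/6059 ≈ 0.00016504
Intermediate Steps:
x = 3 - sqrt(30) (x = 3 - sqrt(27 + 3) = 3 - sqrt(30) ≈ -2.4772)
G(f) = 0
1/(7277 + (G(x) - 1*1218)) = 1/(7277 + (0 - 1*1218)) = 1/(7277 + (0 - 1218)) = 1/(7277 - 1218) = 1/6059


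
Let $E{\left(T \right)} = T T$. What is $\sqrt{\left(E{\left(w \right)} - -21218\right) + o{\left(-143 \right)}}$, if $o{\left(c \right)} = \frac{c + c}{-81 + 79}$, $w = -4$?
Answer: $\sqrt{21377} \approx 146.21$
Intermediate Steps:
$o{\left(c \right)} = - c$ ($o{\left(c \right)} = \frac{2 c}{-2} = 2 c \left(- \frac{1}{2}\right) = - c$)
$E{\left(T \right)} = T^{2}$
$\sqrt{\left(E{\left(w \right)} - -21218\right) + o{\left(-143 \right)}} = \sqrt{\left(\left(-4\right)^{2} - -21218\right) - -143} = \sqrt{\left(16 + 21218\right) + 143} = \sqrt{21234 + 143} = \sqrt{21377}$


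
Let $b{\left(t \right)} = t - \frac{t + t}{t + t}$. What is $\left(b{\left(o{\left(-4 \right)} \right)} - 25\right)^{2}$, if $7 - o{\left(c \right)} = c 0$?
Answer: $361$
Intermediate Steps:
$o{\left(c \right)} = 7$ ($o{\left(c \right)} = 7 - c 0 = 7 - 0 = 7 + 0 = 7$)
$b{\left(t \right)} = -1 + t$ ($b{\left(t \right)} = t - \frac{2 t}{2 t} = t - 2 t \frac{1}{2 t} = t - 1 = -1 + t$)
$\left(b{\left(o{\left(-4 \right)} \right)} - 25\right)^{2} = \left(\left(-1 + 7\right) - 25\right)^{2} = \left(6 - 25\right)^{2} = \left(-19\right)^{2} = 361$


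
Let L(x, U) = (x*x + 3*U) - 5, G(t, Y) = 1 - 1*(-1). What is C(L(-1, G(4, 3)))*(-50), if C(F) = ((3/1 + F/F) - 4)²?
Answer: 0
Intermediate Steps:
G(t, Y) = 2 (G(t, Y) = 1 + 1 = 2)
L(x, U) = -5 + x² + 3*U (L(x, U) = (x² + 3*U) - 5 = -5 + x² + 3*U)
C(F) = 0 (C(F) = ((3*1 + 1) - 4)² = ((3 + 1) - 4)² = (4 - 4)² = 0² = 0)
C(L(-1, G(4, 3)))*(-50) = 0*(-50) = 0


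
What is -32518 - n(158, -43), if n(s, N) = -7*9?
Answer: -32455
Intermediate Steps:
n(s, N) = -63
-32518 - n(158, -43) = -32518 - 1*(-63) = -32518 + 63 = -32455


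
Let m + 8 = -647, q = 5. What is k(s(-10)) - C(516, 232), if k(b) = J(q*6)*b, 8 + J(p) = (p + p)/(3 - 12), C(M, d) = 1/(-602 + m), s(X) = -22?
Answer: 405593/1257 ≈ 322.67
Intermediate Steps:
m = -655 (m = -8 - 647 = -655)
C(M, d) = -1/1257 (C(M, d) = 1/(-602 - 655) = 1/(-1257) = -1/1257)
J(p) = -8 - 2*p/9 (J(p) = -8 + (p + p)/(3 - 12) = -8 + (2*p)/(-9) = -8 + (2*p)*(-⅑) = -8 - 2*p/9)
k(b) = -44*b/3 (k(b) = (-8 - 10*6/9)*b = (-8 - 2/9*30)*b = (-8 - 20/3)*b = -44*b/3)
k(s(-10)) - C(516, 232) = -44/3*(-22) - 1*(-1/1257) = 968/3 + 1/1257 = 405593/1257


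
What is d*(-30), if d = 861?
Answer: -25830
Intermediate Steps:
d*(-30) = 861*(-30) = -25830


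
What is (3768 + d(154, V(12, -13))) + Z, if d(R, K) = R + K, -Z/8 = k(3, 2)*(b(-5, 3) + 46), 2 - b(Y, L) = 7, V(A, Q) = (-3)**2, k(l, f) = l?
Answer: 2947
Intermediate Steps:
V(A, Q) = 9
b(Y, L) = -5 (b(Y, L) = 2 - 1*7 = 2 - 7 = -5)
Z = -984 (Z = -24*(-5 + 46) = -24*41 = -8*123 = -984)
d(R, K) = K + R
(3768 + d(154, V(12, -13))) + Z = (3768 + (9 + 154)) - 984 = (3768 + 163) - 984 = 3931 - 984 = 2947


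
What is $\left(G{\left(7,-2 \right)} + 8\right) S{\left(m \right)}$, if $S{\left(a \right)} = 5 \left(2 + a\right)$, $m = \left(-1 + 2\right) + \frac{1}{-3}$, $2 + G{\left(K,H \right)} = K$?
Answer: $\frac{520}{3} \approx 173.33$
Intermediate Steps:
$G{\left(K,H \right)} = -2 + K$
$m = \frac{2}{3}$ ($m = 1 - \frac{1}{3} = \frac{2}{3} \approx 0.66667$)
$S{\left(a \right)} = 10 + 5 a$
$\left(G{\left(7,-2 \right)} + 8\right) S{\left(m \right)} = \left(\left(-2 + 7\right) + 8\right) \left(10 + 5 \cdot \frac{2}{3}\right) = \left(5 + 8\right) \left(10 + \frac{10}{3}\right) = 13 \cdot \frac{40}{3} = \frac{520}{3}$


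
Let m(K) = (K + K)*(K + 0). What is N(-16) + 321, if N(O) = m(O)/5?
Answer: 2117/5 ≈ 423.40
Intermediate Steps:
m(K) = 2*K² (m(K) = (2*K)*K = 2*K²)
N(O) = 2*O²/5 (N(O) = (2*O²)/5 = (2*O²)*(⅕) = 2*O²/5)
N(-16) + 321 = (⅖)*(-16)² + 321 = (⅖)*256 + 321 = 512/5 + 321 = 2117/5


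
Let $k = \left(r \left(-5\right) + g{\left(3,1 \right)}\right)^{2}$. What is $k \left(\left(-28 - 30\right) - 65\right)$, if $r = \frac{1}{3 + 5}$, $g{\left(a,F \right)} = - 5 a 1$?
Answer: $- \frac{1921875}{64} \approx -30029.0$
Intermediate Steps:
$g{\left(a,F \right)} = - 5 a$
$r = \frac{1}{8} \approx 0.125$
$k = \frac{15625}{64}$ ($k = \left(\frac{1}{8} \left(-5\right) - 15\right)^{2} = \left(- \frac{5}{8} - 15\right)^{2} = \left(- \frac{125}{8}\right)^{2} = \frac{15625}{64} \approx 244.14$)
$k \left(\left(-28 - 30\right) - 65\right) = \frac{15625 \left(\left(-28 - 30\right) - 65\right)}{64} = \frac{15625 \left(-58 - 65\right)}{64} = \frac{15625}{64} \left(-123\right) = - \frac{1921875}{64}$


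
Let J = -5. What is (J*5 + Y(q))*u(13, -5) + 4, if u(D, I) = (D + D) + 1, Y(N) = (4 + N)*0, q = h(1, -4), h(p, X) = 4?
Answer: -671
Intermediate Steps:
q = 4
Y(N) = 0
u(D, I) = 1 + 2*D (u(D, I) = 2*D + 1 = 1 + 2*D)
(J*5 + Y(q))*u(13, -5) + 4 = (-5*5 + 0)*(1 + 2*13) + 4 = (-25 + 0)*(1 + 26) + 4 = -25*27 + 4 = -675 + 4 = -671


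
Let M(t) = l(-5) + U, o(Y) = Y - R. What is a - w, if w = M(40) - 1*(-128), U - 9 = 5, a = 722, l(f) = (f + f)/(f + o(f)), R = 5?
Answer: 1738/3 ≈ 579.33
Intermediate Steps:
o(Y) = -5 + Y (o(Y) = Y - 1*5 = Y - 5 = -5 + Y)
l(f) = 2*f/(-5 + 2*f) (l(f) = (f + f)/(f + (-5 + f)) = (2*f)/(-5 + 2*f) = 2*f/(-5 + 2*f))
U = 14 (U = 9 + 5 = 14)
M(t) = 44/3 (M(t) = 2*(-5)/(-5 + 2*(-5)) + 14 = 2*(-5)/(-5 - 10) + 14 = 2*(-5)/(-15) + 14 = 2*(-5)*(-1/15) + 14 = ⅔ + 14 = 44/3)
w = 428/3 (w = 44/3 - 1*(-128) = 44/3 + 128 = 428/3 ≈ 142.67)
a - w = 722 - 1*428/3 = 722 - 428/3 = 1738/3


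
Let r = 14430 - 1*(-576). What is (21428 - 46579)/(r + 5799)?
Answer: -25151/20805 ≈ -1.2089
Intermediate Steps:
r = 15006 (r = 14430 + 576 = 15006)
(21428 - 46579)/(r + 5799) = (21428 - 46579)/(15006 + 5799) = -25151/20805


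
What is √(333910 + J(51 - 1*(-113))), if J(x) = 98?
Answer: 6*√9278 ≈ 577.93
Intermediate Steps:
√(333910 + J(51 - 1*(-113))) = √(333910 + 98) = √334008 = 6*√9278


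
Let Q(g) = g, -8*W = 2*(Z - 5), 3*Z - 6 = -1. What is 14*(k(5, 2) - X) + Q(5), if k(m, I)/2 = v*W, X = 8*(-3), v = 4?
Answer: 1303/3 ≈ 434.33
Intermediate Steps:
Z = 5/3 (Z = 2 + (1/3)*(-1) = 2 - 1/3 = 5/3 ≈ 1.6667)
W = 5/6 (W = -(5/3 - 5)/4 = -(-10)/(4*3) = -1/8*(-20/3) = 5/6 ≈ 0.83333)
X = -24
k(m, I) = 20/3 (k(m, I) = 2*(4*(5/6)) = 2*(10/3) = 20/3)
14*(k(5, 2) - X) + Q(5) = 14*(20/3 - 1*(-24)) + 5 = 14*(20/3 + 24) + 5 = 14*(92/3) + 5 = 1288/3 + 5 = 1303/3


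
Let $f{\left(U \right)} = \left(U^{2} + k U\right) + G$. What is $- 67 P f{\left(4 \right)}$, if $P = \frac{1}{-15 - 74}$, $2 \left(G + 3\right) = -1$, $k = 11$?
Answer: $\frac{7571}{178} \approx 42.534$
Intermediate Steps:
$G = - \frac{7}{2}$ ($G = -3 + \frac{1}{2} \left(-1\right) = -3 - \frac{1}{2} = - \frac{7}{2} \approx -3.5$)
$f{\left(U \right)} = - \frac{7}{2} + U^{2} + 11 U$ ($f{\left(U \right)} = \left(U^{2} + 11 U\right) - \frac{7}{2} = - \frac{7}{2} + U^{2} + 11 U$)
$P = - \frac{1}{89}$ ($P = \frac{1}{-89} = - \frac{1}{89} \approx -0.011236$)
$- 67 P f{\left(4 \right)} = \left(-67\right) \left(- \frac{1}{89}\right) \left(- \frac{7}{2} + 4^{2} + 11 \cdot 4\right) = \frac{67 \left(- \frac{7}{2} + 16 + 44\right)}{89} = \frac{67}{89} \cdot \frac{113}{2} = \frac{7571}{178}$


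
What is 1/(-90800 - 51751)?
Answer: -1/142551 ≈ -7.0150e-6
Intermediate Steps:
1/(-90800 - 51751) = 1/(-142551) = -1/142551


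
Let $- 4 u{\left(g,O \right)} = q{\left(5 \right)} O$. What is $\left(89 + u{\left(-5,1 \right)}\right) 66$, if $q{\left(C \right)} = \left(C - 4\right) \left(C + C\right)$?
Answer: $5709$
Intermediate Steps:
$q{\left(C \right)} = 2 C \left(-4 + C\right)$ ($q{\left(C \right)} = \left(-4 + C\right) 2 C = 2 C \left(-4 + C\right)$)
$u{\left(g,O \right)} = - \frac{5 O}{2}$ ($u{\left(g,O \right)} = - \frac{2 \cdot 5 \left(-4 + 5\right) O}{4} = - \frac{2 \cdot 5 \cdot 1 O}{4} = - \frac{10 O}{4} = - \frac{5 O}{2}$)
$\left(89 + u{\left(-5,1 \right)}\right) 66 = \left(89 - \frac{5}{2}\right) 66 = \frac{173}{2} \cdot 66 = 5709$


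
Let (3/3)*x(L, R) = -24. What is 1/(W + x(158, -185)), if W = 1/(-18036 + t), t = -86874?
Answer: -104910/2517841 ≈ -0.041667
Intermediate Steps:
x(L, R) = -24
W = -1/104910 (W = 1/(-18036 - 86874) = 1/(-104910) = -1/104910 ≈ -9.5320e-6)
1/(W + x(158, -185)) = 1/(-1/104910 - 24) = 1/(-2517841/104910) = -104910/2517841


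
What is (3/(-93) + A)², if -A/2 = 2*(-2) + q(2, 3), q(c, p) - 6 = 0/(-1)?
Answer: 15625/961 ≈ 16.259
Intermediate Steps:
q(c, p) = 6 (q(c, p) = 6 + 0/(-1) = 6 + 0*(-1) = 6 + 0 = 6)
A = -4 (A = -2*(2*(-2) + 6) = -2*(-4 + 6) = -2*2 = -4)
(3/(-93) + A)² = (3/(-93) - 4)² = (3*(-1/93) - 4)² = (-1/31 - 4)² = (-125/31)² = 15625/961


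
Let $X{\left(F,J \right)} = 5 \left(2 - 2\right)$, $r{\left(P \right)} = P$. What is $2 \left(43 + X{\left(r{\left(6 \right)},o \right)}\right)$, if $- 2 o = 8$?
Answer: $86$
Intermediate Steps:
$o = -4$ ($o = \left(- \frac{1}{2}\right) 8 = -4$)
$X{\left(F,J \right)} = 0$ ($X{\left(F,J \right)} = 5 \cdot 0 = 0$)
$2 \left(43 + X{\left(r{\left(6 \right)},o \right)}\right) = 2 \left(43 + 0\right) = 2 \cdot 43 = 86$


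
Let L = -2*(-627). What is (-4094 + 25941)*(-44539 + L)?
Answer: -945647395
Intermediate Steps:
L = 1254
(-4094 + 25941)*(-44539 + L) = (-4094 + 25941)*(-44539 + 1254) = 21847*(-43285) = -945647395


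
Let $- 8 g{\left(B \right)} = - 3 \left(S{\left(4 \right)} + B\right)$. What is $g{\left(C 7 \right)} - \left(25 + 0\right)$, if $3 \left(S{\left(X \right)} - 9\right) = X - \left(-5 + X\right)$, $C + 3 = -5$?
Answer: $-42$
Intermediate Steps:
$C = -8$ ($C = -3 - 5 = -8$)
$S{\left(X \right)} = \frac{32}{3}$ ($S{\left(X \right)} = 9 + \frac{X - \left(-5 + X\right)}{3} = 9 + \frac{1}{3} \cdot 5 = 9 + \frac{5}{3} = \frac{32}{3}$)
$g{\left(B \right)} = 4 + \frac{3 B}{8}$ ($g{\left(B \right)} = - \frac{\left(-3\right) \left(\frac{32}{3} + B\right)}{8} = - \frac{-32 - 3 B}{8} = 4 + \frac{3 B}{8}$)
$g{\left(C 7 \right)} - \left(25 + 0\right) = \left(4 + \frac{3 \left(\left(-8\right) 7\right)}{8}\right) - \left(25 + 0\right) = \left(4 + \frac{3}{8} \left(-56\right)\right) - 25 = \left(4 - 21\right) - 25 = -17 + \left(-31 + 6\right) = -17 - 25 = -42$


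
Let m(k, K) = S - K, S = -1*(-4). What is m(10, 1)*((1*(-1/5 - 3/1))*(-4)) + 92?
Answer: 652/5 ≈ 130.40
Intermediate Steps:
S = 4
m(k, K) = 4 - K
m(10, 1)*((1*(-1/5 - 3/1))*(-4)) + 92 = (4 - 1*1)*((1*(-1/5 - 3/1))*(-4)) + 92 = (4 - 1)*((1*(-1*1/5 - 3*1))*(-4)) + 92 = 3*((1*(-1/5 - 3))*(-4)) + 92 = 3*((1*(-16/5))*(-4)) + 92 = 3*(-16/5*(-4)) + 92 = 3*(64/5) + 92 = 192/5 + 92 = 652/5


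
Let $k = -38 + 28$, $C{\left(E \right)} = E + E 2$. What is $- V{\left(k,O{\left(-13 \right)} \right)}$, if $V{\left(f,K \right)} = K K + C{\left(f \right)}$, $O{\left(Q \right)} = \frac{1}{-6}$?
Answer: $\frac{1079}{36} \approx 29.972$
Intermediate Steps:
$C{\left(E \right)} = 3 E$ ($C{\left(E \right)} = E + 2 E = 3 E$)
$O{\left(Q \right)} = - \frac{1}{6}$
$k = -10$
$V{\left(f,K \right)} = K^{2} + 3 f$ ($V{\left(f,K \right)} = K K + 3 f = K^{2} + 3 f$)
$- V{\left(k,O{\left(-13 \right)} \right)} = - (\left(- \frac{1}{6}\right)^{2} + 3 \left(-10\right)) = - (\frac{1}{36} - 30) = \left(-1\right) \left(- \frac{1079}{36}\right) = \frac{1079}{36}$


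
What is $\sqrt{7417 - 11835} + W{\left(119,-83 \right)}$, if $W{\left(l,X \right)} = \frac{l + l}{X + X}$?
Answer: $- \frac{119}{83} + 47 i \sqrt{2} \approx -1.4337 + 66.468 i$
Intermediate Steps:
$W{\left(l,X \right)} = \frac{l}{X}$ ($W{\left(l,X \right)} = \frac{2 l}{2 X} = 2 l \frac{1}{2 X} = \frac{l}{X}$)
$\sqrt{7417 - 11835} + W{\left(119,-83 \right)} = \sqrt{7417 - 11835} + \frac{119}{-83} = \sqrt{-4418} + 119 \left(- \frac{1}{83}\right) = 47 i \sqrt{2} - \frac{119}{83} = - \frac{119}{83} + 47 i \sqrt{2}$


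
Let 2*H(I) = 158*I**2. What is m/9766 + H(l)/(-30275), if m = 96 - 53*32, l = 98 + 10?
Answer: -4523689648/147832825 ≈ -30.600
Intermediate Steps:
l = 108
m = -1600 (m = 96 - 1696 = -1600)
H(I) = 79*I**2 (H(I) = (158*I**2)/2 = 79*I**2)
m/9766 + H(l)/(-30275) = -1600/9766 + (79*108**2)/(-30275) = -1600*1/9766 + (79*11664)*(-1/30275) = -800/4883 + 921456*(-1/30275) = -800/4883 - 921456/30275 = -4523689648/147832825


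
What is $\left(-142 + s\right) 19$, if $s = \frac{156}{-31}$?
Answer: $- \frac{86602}{31} \approx -2793.6$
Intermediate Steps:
$s = - \frac{156}{31}$ ($s = 156 \left(- \frac{1}{31}\right) = - \frac{156}{31} \approx -5.0323$)
$\left(-142 + s\right) 19 = \left(-142 - \frac{156}{31}\right) 19 = \left(- \frac{4558}{31}\right) 19 = - \frac{86602}{31}$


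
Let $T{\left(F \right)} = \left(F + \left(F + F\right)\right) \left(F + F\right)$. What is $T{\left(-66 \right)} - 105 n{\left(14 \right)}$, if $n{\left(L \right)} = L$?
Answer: $24666$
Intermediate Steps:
$T{\left(F \right)} = 6 F^{2}$ ($T{\left(F \right)} = \left(F + 2 F\right) 2 F = 3 F 2 F = 6 F^{2}$)
$T{\left(-66 \right)} - 105 n{\left(14 \right)} = 6 \left(-66\right)^{2} - 1470 = 6 \cdot 4356 - 1470 = 26136 - 1470 = 24666$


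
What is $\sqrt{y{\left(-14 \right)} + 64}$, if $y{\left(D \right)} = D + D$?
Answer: $6$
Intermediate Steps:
$y{\left(D \right)} = 2 D$
$\sqrt{y{\left(-14 \right)} + 64} = \sqrt{2 \left(-14\right) + 64} = \sqrt{-28 + 64} = \sqrt{36} = 6$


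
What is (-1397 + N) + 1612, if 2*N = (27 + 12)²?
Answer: 1951/2 ≈ 975.50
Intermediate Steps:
N = 1521/2 (N = (27 + 12)²/2 = (½)*39² = (½)*1521 = 1521/2 ≈ 760.50)
(-1397 + N) + 1612 = (-1397 + 1521/2) + 1612 = -1273/2 + 1612 = 1951/2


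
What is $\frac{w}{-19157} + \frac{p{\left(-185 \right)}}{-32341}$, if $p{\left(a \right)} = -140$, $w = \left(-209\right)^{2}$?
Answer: $- \frac{1410005241}{619556537} \approx -2.2758$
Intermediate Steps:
$w = 43681$
$\frac{w}{-19157} + \frac{p{\left(-185 \right)}}{-32341} = \frac{43681}{-19157} - \frac{140}{-32341} = 43681 \left(- \frac{1}{19157}\right) - - \frac{140}{32341} = - \frac{43681}{19157} + \frac{140}{32341} = - \frac{1410005241}{619556537}$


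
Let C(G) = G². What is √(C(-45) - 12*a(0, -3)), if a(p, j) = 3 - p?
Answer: 3*√221 ≈ 44.598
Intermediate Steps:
√(C(-45) - 12*a(0, -3)) = √((-45)² - 12*(3 - 1*0)) = √(2025 - 12*(3 + 0)) = √(2025 - 12*3) = √(2025 - 36) = √1989 = 3*√221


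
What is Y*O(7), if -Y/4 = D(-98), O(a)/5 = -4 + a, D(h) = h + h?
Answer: 11760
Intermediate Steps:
D(h) = 2*h
O(a) = -20 + 5*a (O(a) = 5*(-4 + a) = -20 + 5*a)
Y = 784 (Y = -8*(-98) = -4*(-196) = 784)
Y*O(7) = 784*(-20 + 5*7) = 784*(-20 + 35) = 784*15 = 11760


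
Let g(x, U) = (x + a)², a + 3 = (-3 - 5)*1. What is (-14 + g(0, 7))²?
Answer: 11449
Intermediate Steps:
a = -11 (a = -3 + (-3 - 5)*1 = -3 - 8*1 = -3 - 8 = -11)
g(x, U) = (-11 + x)² (g(x, U) = (x - 11)² = (-11 + x)²)
(-14 + g(0, 7))² = (-14 + (-11 + 0)²)² = (-14 + (-11)²)² = (-14 + 121)² = 107² = 11449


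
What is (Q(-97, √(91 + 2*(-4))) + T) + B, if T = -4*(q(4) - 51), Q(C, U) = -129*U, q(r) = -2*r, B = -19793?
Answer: -19557 - 129*√83 ≈ -20732.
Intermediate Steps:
T = 236 (T = -4*(-2*4 - 51) = -4*(-8 - 51) = -4*(-59) = 236)
(Q(-97, √(91 + 2*(-4))) + T) + B = (-129*√(91 + 2*(-4)) + 236) - 19793 = (-129*√(91 - 8) + 236) - 19793 = (-129*√83 + 236) - 19793 = (236 - 129*√83) - 19793 = -19557 - 129*√83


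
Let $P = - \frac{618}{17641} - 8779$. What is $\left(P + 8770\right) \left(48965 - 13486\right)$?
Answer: $- \frac{5654891373}{17641} \approx -3.2055 \cdot 10^{5}$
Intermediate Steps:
$P = - \frac{154870957}{17641}$ ($P = \left(-618\right) \frac{1}{17641} - 8779 = - \frac{618}{17641} - 8779 = - \frac{154870957}{17641} \approx -8779.0$)
$\left(P + 8770\right) \left(48965 - 13486\right) = \left(- \frac{154870957}{17641} + 8770\right) \left(48965 - 13486\right) = \left(- \frac{159387}{17641}\right) 35479 = - \frac{5654891373}{17641}$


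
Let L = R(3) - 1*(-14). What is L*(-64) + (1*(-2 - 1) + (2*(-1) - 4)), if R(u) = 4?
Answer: -1161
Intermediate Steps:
L = 18 (L = 4 - 1*(-14) = 4 + 14 = 18)
L*(-64) + (1*(-2 - 1) + (2*(-1) - 4)) = 18*(-64) + (1*(-2 - 1) + (2*(-1) - 4)) = -1152 + (1*(-3) + (-2 - 4)) = -1152 + (-3 - 6) = -1152 - 9 = -1161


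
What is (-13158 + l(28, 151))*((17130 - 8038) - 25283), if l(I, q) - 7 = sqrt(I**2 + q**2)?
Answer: 212927841 - 16191*sqrt(23585) ≈ 2.1044e+8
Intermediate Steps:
l(I, q) = 7 + sqrt(I**2 + q**2)
(-13158 + l(28, 151))*((17130 - 8038) - 25283) = (-13158 + (7 + sqrt(28**2 + 151**2)))*((17130 - 8038) - 25283) = (-13158 + (7 + sqrt(784 + 22801)))*(9092 - 25283) = (-13158 + (7 + sqrt(23585)))*(-16191) = (-13151 + sqrt(23585))*(-16191) = 212927841 - 16191*sqrt(23585)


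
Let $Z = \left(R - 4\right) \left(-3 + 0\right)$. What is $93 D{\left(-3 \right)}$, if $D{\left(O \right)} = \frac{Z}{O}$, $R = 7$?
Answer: $279$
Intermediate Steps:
$Z = -9$ ($Z = \left(7 - 4\right) \left(-3 + 0\right) = 3 \left(-3\right) = -9$)
$D{\left(O \right)} = - \frac{9}{O}$
$93 D{\left(-3 \right)} = 93 \left(- \frac{9}{-3}\right) = 93 \left(\left(-9\right) \left(- \frac{1}{3}\right)\right) = 93 \cdot 3 = 279$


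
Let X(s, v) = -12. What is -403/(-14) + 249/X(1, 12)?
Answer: 225/28 ≈ 8.0357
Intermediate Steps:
-403/(-14) + 249/X(1, 12) = -403/(-14) + 249/(-12) = -403*(-1/14) + 249*(-1/12) = 403/14 - 83/4 = 225/28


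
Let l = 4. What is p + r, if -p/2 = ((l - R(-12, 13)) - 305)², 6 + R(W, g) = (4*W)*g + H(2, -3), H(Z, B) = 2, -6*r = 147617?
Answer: -1430765/6 ≈ -2.3846e+5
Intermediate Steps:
r = -147617/6 (r = -⅙*147617 = -147617/6 ≈ -24603.)
R(W, g) = -4 + 4*W*g (R(W, g) = -6 + ((4*W)*g + 2) = -6 + (4*W*g + 2) = -6 + (2 + 4*W*g) = -4 + 4*W*g)
p = -213858 (p = -2*((4 - (-4 + 4*(-12)*13)) - 305)² = -2*((4 - (-4 - 624)) - 305)² = -2*((4 - 1*(-628)) - 305)² = -2*((4 + 628) - 305)² = -2*(632 - 305)² = -2*327² = -2*106929 = -213858)
p + r = -213858 - 147617/6 = -1430765/6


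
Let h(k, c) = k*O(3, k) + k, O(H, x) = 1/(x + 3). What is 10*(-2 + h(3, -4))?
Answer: 15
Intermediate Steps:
O(H, x) = 1/(3 + x)
h(k, c) = k + k/(3 + k) (h(k, c) = k/(3 + k) + k = k + k/(3 + k))
10*(-2 + h(3, -4)) = 10*(-2 + 3*(4 + 3)/(3 + 3)) = 10*(-2 + 3*7/6) = 10*(-2 + 3*(⅙)*7) = 10*(-2 + 7/2) = 10*(3/2) = 15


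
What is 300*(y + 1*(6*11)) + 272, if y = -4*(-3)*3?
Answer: 30872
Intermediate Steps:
y = 36 (y = 12*3 = 36)
300*(y + 1*(6*11)) + 272 = 300*(36 + 1*(6*11)) + 272 = 300*(36 + 1*66) + 272 = 300*(36 + 66) + 272 = 300*102 + 272 = 30600 + 272 = 30872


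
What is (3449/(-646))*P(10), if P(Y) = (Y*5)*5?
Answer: -431125/323 ≈ -1334.8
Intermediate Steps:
P(Y) = 25*Y (P(Y) = (5*Y)*5 = 25*Y)
(3449/(-646))*P(10) = (3449/(-646))*(25*10) = (3449*(-1/646))*250 = -3449/646*250 = -431125/323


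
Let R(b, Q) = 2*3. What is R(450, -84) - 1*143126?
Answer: -143120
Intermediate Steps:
R(b, Q) = 6
R(450, -84) - 1*143126 = 6 - 1*143126 = 6 - 143126 = -143120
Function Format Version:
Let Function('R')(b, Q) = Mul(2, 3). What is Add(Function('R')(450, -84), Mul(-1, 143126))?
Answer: -143120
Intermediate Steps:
Function('R')(b, Q) = 6
Add(Function('R')(450, -84), Mul(-1, 143126)) = Add(6, Mul(-1, 143126)) = Add(6, -143126) = -143120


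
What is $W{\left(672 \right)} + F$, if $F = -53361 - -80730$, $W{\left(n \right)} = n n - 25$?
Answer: $478928$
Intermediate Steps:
$W{\left(n \right)} = -25 + n^{2}$ ($W{\left(n \right)} = n^{2} - 25 = -25 + n^{2}$)
$F = 27369$ ($F = -53361 + 80730 = 27369$)
$W{\left(672 \right)} + F = \left(-25 + 672^{2}\right) + 27369 = \left(-25 + 451584\right) + 27369 = 451559 + 27369 = 478928$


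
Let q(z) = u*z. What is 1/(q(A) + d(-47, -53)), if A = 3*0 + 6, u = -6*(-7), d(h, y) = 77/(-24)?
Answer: 24/5971 ≈ 0.0040194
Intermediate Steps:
d(h, y) = -77/24 (d(h, y) = 77*(-1/24) = -77/24)
u = 42
A = 6 (A = 0 + 6 = 6)
q(z) = 42*z
1/(q(A) + d(-47, -53)) = 1/(42*6 - 77/24) = 1/(252 - 77/24) = 1/(5971/24) = 24/5971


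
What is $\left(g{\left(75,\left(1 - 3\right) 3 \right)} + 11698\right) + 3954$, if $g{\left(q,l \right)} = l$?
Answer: $15646$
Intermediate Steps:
$\left(g{\left(75,\left(1 - 3\right) 3 \right)} + 11698\right) + 3954 = \left(\left(1 - 3\right) 3 + 11698\right) + 3954 = \left(\left(-2\right) 3 + 11698\right) + 3954 = \left(-6 + 11698\right) + 3954 = 11692 + 3954 = 15646$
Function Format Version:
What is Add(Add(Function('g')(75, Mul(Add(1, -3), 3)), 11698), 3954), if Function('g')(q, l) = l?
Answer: 15646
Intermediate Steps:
Add(Add(Function('g')(75, Mul(Add(1, -3), 3)), 11698), 3954) = Add(Add(Mul(Add(1, -3), 3), 11698), 3954) = Add(Add(Mul(-2, 3), 11698), 3954) = Add(Add(-6, 11698), 3954) = Add(11692, 3954) = 15646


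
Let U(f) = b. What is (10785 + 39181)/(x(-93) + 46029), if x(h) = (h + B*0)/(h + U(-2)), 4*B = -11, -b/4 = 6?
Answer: 974337/897581 ≈ 1.0855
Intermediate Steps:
b = -24 (b = -4*6 = -24)
U(f) = -24
B = -11/4 (B = (¼)*(-11) = -11/4 ≈ -2.7500)
x(h) = h/(-24 + h) (x(h) = (h - 11/4*0)/(h - 24) = (h + 0)/(-24 + h) = h/(-24 + h))
(10785 + 39181)/(x(-93) + 46029) = (10785 + 39181)/(-93/(-24 - 93) + 46029) = 49966/(-93/(-117) + 46029) = 49966/(-93*(-1/117) + 46029) = 49966/(31/39 + 46029) = 49966/(1795162/39) = 49966*(39/1795162) = 974337/897581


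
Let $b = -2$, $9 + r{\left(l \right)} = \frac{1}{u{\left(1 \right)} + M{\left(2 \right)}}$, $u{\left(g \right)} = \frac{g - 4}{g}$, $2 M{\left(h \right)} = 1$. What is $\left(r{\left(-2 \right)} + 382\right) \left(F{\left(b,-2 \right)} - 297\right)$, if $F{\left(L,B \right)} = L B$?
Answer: $- \frac{545859}{5} \approx -1.0917 \cdot 10^{5}$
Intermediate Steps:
$M{\left(h \right)} = \frac{1}{2}$ ($M{\left(h \right)} = \frac{1}{2} \cdot 1 = \frac{1}{2}$)
$u{\left(g \right)} = \frac{-4 + g}{g}$ ($u{\left(g \right)} = \frac{g - 4}{g} = \frac{-4 + g}{g}$)
$r{\left(l \right)} = - \frac{47}{5}$ ($r{\left(l \right)} = -9 + \frac{1}{\frac{-4 + 1}{1} + \frac{1}{2}} = -9 + \frac{1}{1 \left(-3\right) + \frac{1}{2}} = -9 + \frac{1}{-3 + \frac{1}{2}} = -9 + \frac{1}{- \frac{5}{2}} = -9 - \frac{2}{5} = - \frac{47}{5}$)
$F{\left(L,B \right)} = B L$
$\left(r{\left(-2 \right)} + 382\right) \left(F{\left(b,-2 \right)} - 297\right) = \left(- \frac{47}{5} + 382\right) \left(\left(-2\right) \left(-2\right) - 297\right) = \frac{1863 \left(4 - 297\right)}{5} = \frac{1863}{5} \left(-293\right) = - \frac{545859}{5}$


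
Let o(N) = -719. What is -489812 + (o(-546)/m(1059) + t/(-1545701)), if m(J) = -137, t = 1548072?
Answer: -103722197781889/211761037 ≈ -4.8981e+5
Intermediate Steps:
-489812 + (o(-546)/m(1059) + t/(-1545701)) = -489812 + (-719/(-137) + 1548072/(-1545701)) = -489812 + (-719*(-1/137) + 1548072*(-1/1545701)) = -489812 + (719/137 - 1548072/1545701) = -489812 + 899273155/211761037 = -103722197781889/211761037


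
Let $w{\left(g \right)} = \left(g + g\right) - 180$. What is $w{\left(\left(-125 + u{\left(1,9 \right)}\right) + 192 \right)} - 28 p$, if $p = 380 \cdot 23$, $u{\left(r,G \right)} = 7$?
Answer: $-244752$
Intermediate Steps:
$p = 8740$
$w{\left(g \right)} = -180 + 2 g$ ($w{\left(g \right)} = 2 g - 180 = -180 + 2 g$)
$w{\left(\left(-125 + u{\left(1,9 \right)}\right) + 192 \right)} - 28 p = \left(-180 + 2 \left(\left(-125 + 7\right) + 192\right)\right) - 28 \cdot 8740 = \left(-180 + 2 \left(-118 + 192\right)\right) - 244720 = \left(-180 + 2 \cdot 74\right) - 244720 = \left(-180 + 148\right) - 244720 = -32 - 244720 = -244752$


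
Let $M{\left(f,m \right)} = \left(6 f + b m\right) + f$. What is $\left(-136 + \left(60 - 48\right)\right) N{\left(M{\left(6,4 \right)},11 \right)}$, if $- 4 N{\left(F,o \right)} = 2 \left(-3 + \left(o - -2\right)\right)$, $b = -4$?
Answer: $620$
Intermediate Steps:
$M{\left(f,m \right)} = - 4 m + 7 f$ ($M{\left(f,m \right)} = \left(6 f - 4 m\right) + f = \left(- 4 m + 6 f\right) + f = - 4 m + 7 f$)
$N{\left(F,o \right)} = \frac{1}{2} - \frac{o}{2}$ ($N{\left(F,o \right)} = - \frac{2 \left(-3 + \left(o - -2\right)\right)}{4} = - \frac{2 \left(-3 + \left(o + 2\right)\right)}{4} = - \frac{2 \left(-3 + \left(2 + o\right)\right)}{4} = - \frac{2 \left(-1 + o\right)}{4} = - \frac{-2 + 2 o}{4} = \frac{1}{2} - \frac{o}{2}$)
$\left(-136 + \left(60 - 48\right)\right) N{\left(M{\left(6,4 \right)},11 \right)} = \left(-136 + \left(60 - 48\right)\right) \left(\frac{1}{2} - \frac{11}{2}\right) = \left(-136 + 12\right) \left(\frac{1}{2} - \frac{11}{2}\right) = \left(-124\right) \left(-5\right) = 620$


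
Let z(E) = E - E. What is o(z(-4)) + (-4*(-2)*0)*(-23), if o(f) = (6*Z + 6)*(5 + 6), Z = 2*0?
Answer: 66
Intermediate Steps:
Z = 0
z(E) = 0
o(f) = 66 (o(f) = (6*0 + 6)*(5 + 6) = (0 + 6)*11 = 6*11 = 66)
o(z(-4)) + (-4*(-2)*0)*(-23) = 66 + (-4*(-2)*0)*(-23) = 66 + (8*0)*(-23) = 66 + 0*(-23) = 66 + 0 = 66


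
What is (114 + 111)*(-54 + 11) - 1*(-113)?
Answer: -9562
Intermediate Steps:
(114 + 111)*(-54 + 11) - 1*(-113) = 225*(-43) + 113 = -9675 + 113 = -9562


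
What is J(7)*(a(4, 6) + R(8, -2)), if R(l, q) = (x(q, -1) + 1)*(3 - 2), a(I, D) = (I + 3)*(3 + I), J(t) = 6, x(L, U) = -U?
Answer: 306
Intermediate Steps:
a(I, D) = (3 + I)² (a(I, D) = (3 + I)*(3 + I) = (3 + I)²)
R(l, q) = 2 (R(l, q) = (-1*(-1) + 1)*(3 - 2) = (1 + 1)*1 = 2*1 = 2)
J(7)*(a(4, 6) + R(8, -2)) = 6*((3 + 4)² + 2) = 6*(7² + 2) = 6*(49 + 2) = 6*51 = 306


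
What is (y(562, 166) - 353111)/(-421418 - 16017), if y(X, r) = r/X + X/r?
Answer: 8235522003/10202296505 ≈ 0.80722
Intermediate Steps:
y(X, r) = X/r + r/X
(y(562, 166) - 353111)/(-421418 - 16017) = ((562/166 + 166/562) - 353111)/(-421418 - 16017) = ((562*(1/166) + 166*(1/562)) - 353111)/(-437435) = ((281/83 + 83/281) - 353111)*(-1/437435) = (85850/23323 - 353111)*(-1/437435) = -8235522003/23323*(-1/437435) = 8235522003/10202296505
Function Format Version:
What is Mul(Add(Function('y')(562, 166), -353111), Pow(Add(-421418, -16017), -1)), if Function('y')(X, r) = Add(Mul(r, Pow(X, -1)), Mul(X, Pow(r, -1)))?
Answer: Rational(8235522003, 10202296505) ≈ 0.80722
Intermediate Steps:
Function('y')(X, r) = Add(Mul(X, Pow(r, -1)), Mul(r, Pow(X, -1)))
Mul(Add(Function('y')(562, 166), -353111), Pow(Add(-421418, -16017), -1)) = Mul(Add(Add(Mul(562, Pow(166, -1)), Mul(166, Pow(562, -1))), -353111), Pow(Add(-421418, -16017), -1)) = Mul(Add(Add(Mul(562, Rational(1, 166)), Mul(166, Rational(1, 562))), -353111), Pow(-437435, -1)) = Mul(Add(Add(Rational(281, 83), Rational(83, 281)), -353111), Rational(-1, 437435)) = Mul(Add(Rational(85850, 23323), -353111), Rational(-1, 437435)) = Mul(Rational(-8235522003, 23323), Rational(-1, 437435)) = Rational(8235522003, 10202296505)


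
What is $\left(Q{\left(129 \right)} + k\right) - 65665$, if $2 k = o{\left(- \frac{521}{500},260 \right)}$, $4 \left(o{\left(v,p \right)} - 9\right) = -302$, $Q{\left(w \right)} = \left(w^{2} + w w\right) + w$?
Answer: $- \frac{129149}{4} \approx -32287.0$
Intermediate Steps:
$Q{\left(w \right)} = w + 2 w^{2}$ ($Q{\left(w \right)} = \left(w^{2} + w^{2}\right) + w = 2 w^{2} + w = w + 2 w^{2}$)
$o{\left(v,p \right)} = - \frac{133}{2}$ ($o{\left(v,p \right)} = 9 + \frac{1}{4} \left(-302\right) = 9 - \frac{151}{2} = - \frac{133}{2}$)
$k = - \frac{133}{4}$ ($k = \frac{1}{2} \left(- \frac{133}{2}\right) = - \frac{133}{4} \approx -33.25$)
$\left(Q{\left(129 \right)} + k\right) - 65665 = \left(129 \left(1 + 2 \cdot 129\right) - \frac{133}{4}\right) - 65665 = \left(129 \left(1 + 258\right) - \frac{133}{4}\right) - 65665 = \left(129 \cdot 259 - \frac{133}{4}\right) - 65665 = \left(33411 - \frac{133}{4}\right) - 65665 = \frac{133511}{4} - 65665 = - \frac{129149}{4}$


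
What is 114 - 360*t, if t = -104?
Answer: 37554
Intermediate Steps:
114 - 360*t = 114 - 360*(-104) = 114 + 37440 = 37554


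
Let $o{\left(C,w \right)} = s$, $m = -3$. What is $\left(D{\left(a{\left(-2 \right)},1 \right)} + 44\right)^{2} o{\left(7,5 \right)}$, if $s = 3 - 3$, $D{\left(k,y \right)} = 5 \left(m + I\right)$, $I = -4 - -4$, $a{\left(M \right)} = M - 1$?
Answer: $0$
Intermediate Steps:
$a{\left(M \right)} = -1 + M$
$I = 0$ ($I = -4 + 4 = 0$)
$D{\left(k,y \right)} = -15$ ($D{\left(k,y \right)} = 5 \left(-3 + 0\right) = 5 \left(-3\right) = -15$)
$s = 0$
$o{\left(C,w \right)} = 0$
$\left(D{\left(a{\left(-2 \right)},1 \right)} + 44\right)^{2} o{\left(7,5 \right)} = \left(-15 + 44\right)^{2} \cdot 0 = 29^{2} \cdot 0 = 841 \cdot 0 = 0$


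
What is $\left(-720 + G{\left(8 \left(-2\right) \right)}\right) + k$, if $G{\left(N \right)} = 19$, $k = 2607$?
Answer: $1906$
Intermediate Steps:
$\left(-720 + G{\left(8 \left(-2\right) \right)}\right) + k = \left(-720 + 19\right) + 2607 = -701 + 2607 = 1906$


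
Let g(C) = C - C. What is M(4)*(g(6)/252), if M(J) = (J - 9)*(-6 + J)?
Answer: 0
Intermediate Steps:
M(J) = (-9 + J)*(-6 + J)
g(C) = 0
M(4)*(g(6)/252) = (54 + 4² - 15*4)*(0/252) = (54 + 16 - 60)*(0*(1/252)) = 10*0 = 0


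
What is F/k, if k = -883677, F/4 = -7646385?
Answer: 10195180/294559 ≈ 34.612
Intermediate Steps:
F = -30585540 (F = 4*(-7646385) = -30585540)
F/k = -30585540/(-883677) = -30585540*(-1/883677) = 10195180/294559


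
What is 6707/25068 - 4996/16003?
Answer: -17907607/401163204 ≈ -0.044639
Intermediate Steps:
6707/25068 - 4996/16003 = -17907607/401163204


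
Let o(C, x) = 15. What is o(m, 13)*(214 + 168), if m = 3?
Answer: 5730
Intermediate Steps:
o(m, 13)*(214 + 168) = 15*(214 + 168) = 15*382 = 5730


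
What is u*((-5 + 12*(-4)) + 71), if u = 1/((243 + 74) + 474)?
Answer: 18/791 ≈ 0.022756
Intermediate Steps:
u = 1/791 (u = 1/(317 + 474) = 1/791 ≈ 0.0012642)
u*((-5 + 12*(-4)) + 71) = ((-5 + 12*(-4)) + 71)/791 = ((-5 - 48) + 71)/791 = (-53 + 71)/791 = (1/791)*18 = 18/791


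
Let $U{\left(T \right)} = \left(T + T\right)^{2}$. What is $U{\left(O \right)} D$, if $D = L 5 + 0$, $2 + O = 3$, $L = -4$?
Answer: $-80$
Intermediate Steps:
$O = 1$ ($O = -2 + 3 = 1$)
$U{\left(T \right)} = 4 T^{2}$ ($U{\left(T \right)} = \left(2 T\right)^{2} = 4 T^{2}$)
$D = -20$ ($D = \left(-4\right) 5 + 0 = -20 + 0 = -20$)
$U{\left(O \right)} D = 4 \cdot 1^{2} \left(-20\right) = 4 \cdot 1 \left(-20\right) = 4 \left(-20\right) = -80$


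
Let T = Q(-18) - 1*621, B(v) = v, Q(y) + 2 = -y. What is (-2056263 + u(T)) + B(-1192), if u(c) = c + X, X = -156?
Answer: -2058216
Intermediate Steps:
Q(y) = -2 - y
T = -605 (T = (-2 - 1*(-18)) - 1*621 = (-2 + 18) - 621 = 16 - 621 = -605)
u(c) = -156 + c (u(c) = c - 156 = -156 + c)
(-2056263 + u(T)) + B(-1192) = (-2056263 + (-156 - 605)) - 1192 = (-2056263 - 761) - 1192 = -2057024 - 1192 = -2058216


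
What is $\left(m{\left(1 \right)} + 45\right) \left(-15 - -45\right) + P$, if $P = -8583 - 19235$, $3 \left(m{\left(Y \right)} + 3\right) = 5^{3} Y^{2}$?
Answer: $-25308$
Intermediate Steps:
$m{\left(Y \right)} = -3 + \frac{125 Y^{2}}{3}$ ($m{\left(Y \right)} = -3 + \frac{5^{3} Y^{2}}{3} = -3 + \frac{125 Y^{2}}{3}$)
$P = -27818$
$\left(m{\left(1 \right)} + 45\right) \left(-15 - -45\right) + P = \left(\left(-3 + \frac{125 \cdot 1^{2}}{3}\right) + 45\right) \left(-15 - -45\right) - 27818 = \left(\left(-3 + \frac{125}{3} \cdot 1\right) + 45\right) \left(-15 + 45\right) - 27818 = \left(\left(-3 + \frac{125}{3}\right) + 45\right) 30 - 27818 = \left(\frac{116}{3} + 45\right) 30 - 27818 = \frac{251}{3} \cdot 30 - 27818 = 2510 - 27818 = -25308$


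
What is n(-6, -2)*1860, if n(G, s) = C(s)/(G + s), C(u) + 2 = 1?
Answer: 465/2 ≈ 232.50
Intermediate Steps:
C(u) = -1 (C(u) = -2 + 1 = -1)
n(G, s) = -1/(G + s)
n(-6, -2)*1860 = -1/(-6 - 2)*1860 = -1/(-8)*1860 = -1*(-1/8)*1860 = (1/8)*1860 = 465/2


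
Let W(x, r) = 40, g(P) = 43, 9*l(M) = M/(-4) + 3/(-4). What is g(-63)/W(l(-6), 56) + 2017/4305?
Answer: 53159/34440 ≈ 1.5435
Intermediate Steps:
l(M) = -1/12 - M/36 (l(M) = (M/(-4) + 3/(-4))/9 = (M*(-¼) + 3*(-¼))/9 = (-M/4 - ¾)/9 = (-¾ - M/4)/9 = -1/12 - M/36)
g(-63)/W(l(-6), 56) + 2017/4305 = 43/40 + 2017/4305 = 53159/34440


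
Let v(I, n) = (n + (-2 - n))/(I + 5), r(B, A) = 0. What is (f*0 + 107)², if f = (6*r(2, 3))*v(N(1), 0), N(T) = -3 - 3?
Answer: 11449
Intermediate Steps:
N(T) = -6
v(I, n) = -2/(5 + I)
f = 0 (f = (6*0)*(-2/(5 - 6)) = 0*(-2/(-1)) = 0*(-2*(-1)) = 0*2 = 0)
(f*0 + 107)² = (0*0 + 107)² = (0 + 107)² = 107² = 11449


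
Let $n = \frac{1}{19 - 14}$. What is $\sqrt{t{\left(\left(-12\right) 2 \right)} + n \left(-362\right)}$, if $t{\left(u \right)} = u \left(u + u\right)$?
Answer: $\frac{\sqrt{26990}}{5} \approx 32.857$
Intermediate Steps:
$t{\left(u \right)} = 2 u^{2}$ ($t{\left(u \right)} = u 2 u = 2 u^{2}$)
$n = \frac{1}{5} \approx 0.2$
$\sqrt{t{\left(\left(-12\right) 2 \right)} + n \left(-362\right)} = \sqrt{2 \left(\left(-12\right) 2\right)^{2} + \frac{1}{5} \left(-362\right)} = \sqrt{2 \left(-24\right)^{2} - \frac{362}{5}} = \sqrt{2 \cdot 576 - \frac{362}{5}} = \sqrt{1152 - \frac{362}{5}} = \sqrt{\frac{5398}{5}} = \frac{\sqrt{26990}}{5}$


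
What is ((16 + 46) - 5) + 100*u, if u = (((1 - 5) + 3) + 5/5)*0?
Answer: 57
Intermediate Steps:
u = 0 (u = ((-4 + 3) + 5*(1/5))*0 = (-1 + 1)*0 = 0*0 = 0)
((16 + 46) - 5) + 100*u = ((16 + 46) - 5) + 100*0 = (62 - 5) + 0 = 57 + 0 = 57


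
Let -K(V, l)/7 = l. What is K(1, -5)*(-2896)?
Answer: -101360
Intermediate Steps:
K(V, l) = -7*l
K(1, -5)*(-2896) = -7*(-5)*(-2896) = 35*(-2896) = -101360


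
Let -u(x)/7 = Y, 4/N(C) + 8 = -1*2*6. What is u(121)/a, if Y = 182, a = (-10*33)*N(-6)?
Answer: -637/33 ≈ -19.303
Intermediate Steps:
N(C) = -1/5 (N(C) = 4/(-8 - 1*2*6) = 4/(-8 - 2*6) = 4/(-8 - 12) = 4/(-20) = 4*(-1/20) = -1/5)
a = 66 (a = -10*33*(-1/5) = -330*(-1/5) = 66)
u(x) = -1274 (u(x) = -7*182 = -1274)
u(121)/a = -1274/66 = -1274*1/66 = -637/33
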